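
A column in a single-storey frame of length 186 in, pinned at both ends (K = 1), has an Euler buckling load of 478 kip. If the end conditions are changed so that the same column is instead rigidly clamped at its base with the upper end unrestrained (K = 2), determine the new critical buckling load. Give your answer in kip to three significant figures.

P_cr ≈ 120 kip

P_cr ∝ 1/K², so P_cr,new = P_cr,old × (K_old/K_new)² = 478 × (1/2)²
= 478 × 0.2500 = 120 kip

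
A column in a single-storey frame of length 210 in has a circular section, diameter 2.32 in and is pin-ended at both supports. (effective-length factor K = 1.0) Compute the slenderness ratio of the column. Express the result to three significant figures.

I = πd⁴/64 = π×2.32⁴/64 = 1.422 in⁴
A = 4.227 in²;  r_min = √(I/A) = √(1.422/4.227) = 0.5800 in
L_e = K·L = 1 × 210 = 210.0 in
λ = L_e / r_min = 210.00 / 0.5800 = 362

λ ≈ 362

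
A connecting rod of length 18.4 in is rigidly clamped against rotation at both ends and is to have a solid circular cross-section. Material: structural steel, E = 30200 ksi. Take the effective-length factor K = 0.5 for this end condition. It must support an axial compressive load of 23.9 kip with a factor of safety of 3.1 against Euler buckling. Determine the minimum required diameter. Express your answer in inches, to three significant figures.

d ≈ 0.809 in

Required P_cr = n·P = 3.1 × 23.9 = 74.09 kip
L_e = K·L = 0.5 × 18.4 = 9.200 in
Required I = P_cr·L_e²/(π²E) = 7.409×10^4 × 9.200² / (π² × 3.02×10^7) = 2.104×10^-2 in⁴
Solid circle: I = πd⁴/64  ⇒  d = (64I/π)^(1/4) = (64×2.104×10^-2/π)^(1/4) = 0.809 in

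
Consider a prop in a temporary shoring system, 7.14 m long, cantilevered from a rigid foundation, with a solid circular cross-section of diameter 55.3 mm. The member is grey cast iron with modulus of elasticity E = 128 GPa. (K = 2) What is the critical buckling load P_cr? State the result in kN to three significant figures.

P_cr ≈ 2.84 kN

I = πd⁴/64 = π×55.3⁴/64 = 4.591×10^5 mm⁴
I = 4.591×10^5 mm⁴ = 4.591×10^-7 m⁴
Effective length L_e = K·L = 2 × 7.14 = 14.28 m
P_cr = π²EI / L_e² = π² × 128×10⁹ × 4.591×10^-7 / 14.28² = 2.844×10^3 N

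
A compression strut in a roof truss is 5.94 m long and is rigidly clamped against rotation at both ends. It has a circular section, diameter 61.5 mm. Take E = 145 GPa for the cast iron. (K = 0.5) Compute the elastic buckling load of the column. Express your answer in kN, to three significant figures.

P_cr ≈ 114 kN

I = πd⁴/64 = π×61.5⁴/64 = 7.022×10^5 mm⁴
I = 7.022×10^5 mm⁴ = 7.022×10^-7 m⁴
Effective length L_e = K·L = 0.5 × 5.94 = 2.970 m
P_cr = π²EI / L_e² = π² × 145×10⁹ × 7.022×10^-7 / 2.970² = 1.139×10^5 N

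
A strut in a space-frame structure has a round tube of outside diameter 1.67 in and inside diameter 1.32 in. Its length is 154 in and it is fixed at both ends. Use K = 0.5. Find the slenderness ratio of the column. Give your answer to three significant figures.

λ ≈ 145

d_o = 1.67 in, d_i = 1.32 in
I = π(d_o⁴ − d_i⁴)/64 = π(1.67⁴ − 1.320⁴)/64 = 0.2328 in⁴
A = 0.8219 in²;  r_min = √(I/A) = √(0.2328/0.8219) = 0.5322 in
L_e = K·L = 0.5 × 154 = 77.00 in
λ = L_e / r_min = 77.000 / 0.5322 = 145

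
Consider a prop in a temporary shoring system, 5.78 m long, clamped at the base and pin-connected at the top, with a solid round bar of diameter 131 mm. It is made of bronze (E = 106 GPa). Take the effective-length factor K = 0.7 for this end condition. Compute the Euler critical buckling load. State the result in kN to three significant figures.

P_cr ≈ 924 kN

I = πd⁴/64 = π×131⁴/64 = 1.446×10^7 mm⁴
I = 1.446×10^7 mm⁴ = 1.446×10^-5 m⁴
Effective length L_e = K·L = 0.7 × 5.78 = 4.046 m
P_cr = π²EI / L_e² = π² × 106×10⁹ × 1.446×10^-5 / 4.046² = 9.239×10^5 N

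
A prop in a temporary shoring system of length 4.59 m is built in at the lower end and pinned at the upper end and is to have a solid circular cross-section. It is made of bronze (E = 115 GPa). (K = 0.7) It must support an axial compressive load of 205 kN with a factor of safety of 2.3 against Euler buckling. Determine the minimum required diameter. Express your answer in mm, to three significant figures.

d ≈ 96.7 mm

Required P_cr = n·P = 2.3 × 205 = 471.5 kN
L_e = K·L = 0.7 × 4.59 = 3.213 m
Required I = P_cr·L_e²/(π²E) = 4.715×10^5 × 3.213² / (π² × 1.15×10^11) = 4.289×10^-6 m⁴
I_req = 4.289×10^6 mm⁴
Solid circle: I = πd⁴/64  ⇒  d = (64I/π)^(1/4) = (64×4.289×10^6/π)^(1/4) = 96.7 mm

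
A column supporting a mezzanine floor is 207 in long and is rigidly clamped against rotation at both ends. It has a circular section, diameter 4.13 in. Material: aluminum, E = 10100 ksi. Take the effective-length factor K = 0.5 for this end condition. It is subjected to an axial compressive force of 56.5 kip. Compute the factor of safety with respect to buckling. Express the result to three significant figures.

n ≈ 2.35

I = πd⁴/64 = π×4.13⁴/64 = 14.28 in⁴
Effective length L_e = K·L = 0.5 × 207 = 103.5 in
P_cr = π²EI / L_e² = π² × 10100×10³ × 14.28 / 103.5² = 1.329×10^5 lb
Factor of safety n = P_cr / P = 132.90 / 56.5 = 2.35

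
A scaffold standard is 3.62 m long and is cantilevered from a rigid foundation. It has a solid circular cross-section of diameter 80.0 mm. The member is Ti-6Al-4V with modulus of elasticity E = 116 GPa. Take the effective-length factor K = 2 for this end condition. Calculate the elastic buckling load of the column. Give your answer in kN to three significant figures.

I = πd⁴/64 = π×80.0⁴/64 = 2.011×10^6 mm⁴
I = 2.011×10^6 mm⁴ = 2.011×10^-6 m⁴
Effective length L_e = K·L = 2 × 3.62 = 7.240 m
P_cr = π²EI / L_e² = π² × 116×10⁹ × 2.011×10^-6 / 7.240² = 4.391×10^4 N

P_cr ≈ 43.9 kN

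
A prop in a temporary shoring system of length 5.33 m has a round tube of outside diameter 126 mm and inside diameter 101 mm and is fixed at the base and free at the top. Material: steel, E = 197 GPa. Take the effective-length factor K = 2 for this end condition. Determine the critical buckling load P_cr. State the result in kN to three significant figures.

P_cr ≈ 124 kN

d_o = 126 mm, d_i = 101 mm
I = π(d_o⁴ − d_i⁴)/64 = π(126⁴ − 101.0⁴)/64 = 7.264×10^6 mm⁴
I = 7.264×10^6 mm⁴ = 7.264×10^-6 m⁴
Effective length L_e = K·L = 2 × 5.33 = 10.66 m
P_cr = π²EI / L_e² = π² × 197×10⁹ × 7.264×10^-6 / 10.66² = 1.243×10^5 N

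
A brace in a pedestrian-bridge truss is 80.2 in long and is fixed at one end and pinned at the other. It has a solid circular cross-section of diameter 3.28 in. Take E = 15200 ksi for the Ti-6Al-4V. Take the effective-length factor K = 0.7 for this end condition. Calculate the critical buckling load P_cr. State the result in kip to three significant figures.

I = πd⁴/64 = π×3.28⁴/64 = 5.682 in⁴
Effective length L_e = K·L = 0.7 × 80.2 = 56.14 in
P_cr = π²EI / L_e² = π² × 15200×10³ × 5.682 / 56.14² = 2.704×10^5 lb

P_cr ≈ 270 kip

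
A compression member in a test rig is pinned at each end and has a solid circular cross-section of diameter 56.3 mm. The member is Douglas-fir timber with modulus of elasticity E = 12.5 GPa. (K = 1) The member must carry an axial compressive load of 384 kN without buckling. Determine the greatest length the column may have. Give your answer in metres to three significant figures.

L_max ≈ 0.398 m

I = πd⁴/64 = π×56.3⁴/64 = 4.932×10^5 mm⁴
I = 4.932×10^-7 m⁴
At the buckling limit P_cr = P = 3.840×10^5 N
From P_cr = π²EI/(K·L)²:  L = (1/K)·√(π²EI/P_cr) = (1/1)·√(π²×1.25×10^10×4.932×10^-7/3.840×10^5)
L = 0.398 m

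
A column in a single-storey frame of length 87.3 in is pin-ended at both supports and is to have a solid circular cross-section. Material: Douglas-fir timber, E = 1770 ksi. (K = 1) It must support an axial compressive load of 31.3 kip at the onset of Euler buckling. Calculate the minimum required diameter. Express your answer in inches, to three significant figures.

L_e = K·L = 1 × 87.3 = 87.30 in
Required I = P_cr·L_e²/(π²E) = 3.130×10^4 × 87.30² / (π² × 1.77×10^6) = 13.66 in⁴
Solid circle: I = πd⁴/64  ⇒  d = (64I/π)^(1/4) = (64×13.66/π)^(1/4) = 4.08 in

d ≈ 4.08 in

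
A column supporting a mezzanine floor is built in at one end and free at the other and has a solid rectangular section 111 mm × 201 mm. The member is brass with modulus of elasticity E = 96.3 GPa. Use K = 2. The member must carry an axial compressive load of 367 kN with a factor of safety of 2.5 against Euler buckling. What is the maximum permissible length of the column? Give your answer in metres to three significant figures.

L_max ≈ 2.44 m

Buckling occurs about the weak axis: I_min = h·b³/12 with b = 111 mm (the shorter side).
I_min = 201×111³/12 = 2.291×10^7 mm⁴
I = 2.291×10^-5 m⁴
Required critical load P_cr = n·P = 2.5 × 367 = 917.5 kN = 9.175×10^5 N
From P_cr = π²EI/(K·L)²:  L = (1/K)·√(π²EI/P_cr) = (1/2)·√(π²×9.63×10^10×2.291×10^-5/9.175×10^5)
L = 2.44 m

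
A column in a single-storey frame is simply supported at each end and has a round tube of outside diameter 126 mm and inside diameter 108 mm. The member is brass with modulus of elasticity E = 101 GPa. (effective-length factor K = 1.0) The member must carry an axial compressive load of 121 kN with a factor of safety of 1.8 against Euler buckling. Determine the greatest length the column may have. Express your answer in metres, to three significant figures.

d_o = 126 mm, d_i = 108 mm
I = π(d_o⁴ − d_i⁴)/64 = π(126⁴ − 108.0⁴)/64 = 5.694×10^6 mm⁴
I = 5.694×10^-6 m⁴
Required critical load P_cr = n·P = 1.8 × 121 = 217.8 kN = 2.178×10^5 N
From P_cr = π²EI/(K·L)²:  L = (1/K)·√(π²EI/P_cr) = (1/1)·√(π²×1.01×10^11×5.694×10^-6/2.178×10^5)
L = 5.10 m

L_max ≈ 5.10 m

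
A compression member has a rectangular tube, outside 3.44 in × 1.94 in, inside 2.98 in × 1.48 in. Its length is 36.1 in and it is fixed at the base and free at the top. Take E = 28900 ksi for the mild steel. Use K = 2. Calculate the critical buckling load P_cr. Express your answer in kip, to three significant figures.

P_cr ≈ 70.5 kip

Weak-axis I_min = (h_o·b_o³ − h_i·b_i³)/12 with b_o = 1.94, b_i = 1.480 in (shorter outer/inner sides).
I_min = (3.44×1.94³ − 2.980×1.480³)/12 = 1.288 in⁴
Effective length L_e = K·L = 2 × 36.1 = 72.20 in
P_cr = π²EI / L_e² = π² × 28900×10³ × 1.288 / 72.20² = 7.048×10^4 lb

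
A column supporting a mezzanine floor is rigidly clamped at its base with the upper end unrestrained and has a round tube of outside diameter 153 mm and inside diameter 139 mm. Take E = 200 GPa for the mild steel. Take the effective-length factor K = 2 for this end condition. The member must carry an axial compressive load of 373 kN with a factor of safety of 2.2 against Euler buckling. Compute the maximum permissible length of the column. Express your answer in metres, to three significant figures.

d_o = 153 mm, d_i = 139 mm
I = π(d_o⁴ − d_i⁴)/64 = π(153⁴ − 139.0⁴)/64 = 8.575×10^6 mm⁴
I = 8.575×10^-6 m⁴
Required critical load P_cr = n·P = 2.2 × 373 = 820.6 kN = 8.206×10^5 N
From P_cr = π²EI/(K·L)²:  L = (1/K)·√(π²EI/P_cr) = (1/2)·√(π²×2.00×10^11×8.575×10^-6/8.206×10^5)
L = 2.27 m

L_max ≈ 2.27 m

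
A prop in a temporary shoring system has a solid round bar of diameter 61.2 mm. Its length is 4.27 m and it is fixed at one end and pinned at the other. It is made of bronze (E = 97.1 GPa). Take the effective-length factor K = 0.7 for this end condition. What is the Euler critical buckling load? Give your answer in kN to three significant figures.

P_cr ≈ 73.9 kN

I = πd⁴/64 = π×61.2⁴/64 = 6.886×10^5 mm⁴
I = 6.886×10^5 mm⁴ = 6.886×10^-7 m⁴
Effective length L_e = K·L = 0.7 × 4.27 = 2.989 m
P_cr = π²EI / L_e² = π² × 97.1×10⁹ × 6.886×10^-7 / 2.989² = 7.387×10^4 N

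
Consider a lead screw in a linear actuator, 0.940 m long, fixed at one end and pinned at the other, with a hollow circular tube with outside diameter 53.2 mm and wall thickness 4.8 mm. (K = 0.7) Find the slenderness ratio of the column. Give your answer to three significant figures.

λ ≈ 38.3

Inner diameter d_i = 53.2 − 2×4.8 = 43.60 mm
I = π(d_o⁴ − d_i⁴)/64 = π(53.2⁴ − 43.60⁴)/64 = 2.158×10^5 mm⁴
A = 729.9 mm²;  r_min = √(I/A) = √(2.158×10^5/729.9) = 17.20 mm
L_e = K·L = 0.7 × 0.940 m = 0.6580 m = 658.00 mm
λ = L_e / r_min = 658.00 / 17.20 = 38.3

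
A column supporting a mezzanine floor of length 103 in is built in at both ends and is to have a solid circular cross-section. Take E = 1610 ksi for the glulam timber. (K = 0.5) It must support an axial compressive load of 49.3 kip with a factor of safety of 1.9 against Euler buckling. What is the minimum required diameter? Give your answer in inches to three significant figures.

d ≈ 4.22 in

Required P_cr = n·P = 1.9 × 49.3 = 93.67 kip
L_e = K·L = 0.5 × 103 = 51.50 in
Required I = P_cr·L_e²/(π²E) = 9.367×10^4 × 51.50² / (π² × 1.61×10^6) = 15.63 in⁴
Solid circle: I = πd⁴/64  ⇒  d = (64I/π)^(1/4) = (64×15.63/π)^(1/4) = 4.22 in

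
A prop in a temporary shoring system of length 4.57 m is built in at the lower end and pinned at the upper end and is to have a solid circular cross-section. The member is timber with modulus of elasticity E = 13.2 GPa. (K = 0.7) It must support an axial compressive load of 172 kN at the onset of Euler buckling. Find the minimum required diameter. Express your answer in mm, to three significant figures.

L_e = K·L = 0.7 × 4.57 = 3.199 m
Required I = P_cr·L_e²/(π²E) = 1.720×10^5 × 3.199² / (π² × 1.32×10^10) = 1.351×10^-5 m⁴
I_req = 1.351×10^7 mm⁴
Solid circle: I = πd⁴/64  ⇒  d = (64I/π)^(1/4) = (64×1.351×10^7/π)^(1/4) = 129 mm

d ≈ 129 mm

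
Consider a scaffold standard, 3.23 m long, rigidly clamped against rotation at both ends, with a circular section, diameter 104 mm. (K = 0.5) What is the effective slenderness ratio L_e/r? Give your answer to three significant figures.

I = πd⁴/64 = π×104⁴/64 = 5.743×10^6 mm⁴
A = 8.495×10^3 mm²;  r_min = √(I/A) = √(5.743×10^6/8.495×10^3) = 26.00 mm
L_e = K·L = 0.5 × 3.23 m = 1.615 m = 1615.0 mm
λ = L_e / r_min = 1615.0 / 26.00 = 62.1

λ ≈ 62.1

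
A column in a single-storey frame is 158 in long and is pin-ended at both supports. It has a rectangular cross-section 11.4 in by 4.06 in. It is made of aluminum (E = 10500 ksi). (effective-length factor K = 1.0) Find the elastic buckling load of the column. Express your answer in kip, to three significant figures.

Buckling occurs about the weak axis: I_min = h·b³/12 with b = 4.06 in (the shorter side).
I_min = 11.4×4.06³/12 = 63.58 in⁴
Effective length L_e = K·L = 1 × 158 = 158.0 in
P_cr = π²EI / L_e² = π² × 10500×10³ × 63.58 / 158.0² = 2.639×10^5 lb

P_cr ≈ 264 kip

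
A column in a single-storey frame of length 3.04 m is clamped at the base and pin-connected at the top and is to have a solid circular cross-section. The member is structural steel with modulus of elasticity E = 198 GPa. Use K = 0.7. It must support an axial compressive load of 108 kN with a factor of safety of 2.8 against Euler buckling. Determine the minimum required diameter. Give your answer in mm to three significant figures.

d ≈ 61.5 mm

Required P_cr = n·P = 2.8 × 108 = 302.4 kN
L_e = K·L = 0.7 × 3.04 = 2.128 m
Required I = P_cr·L_e²/(π²E) = 3.024×10^5 × 2.128² / (π² × 1.98×10^11) = 7.007×10^-7 m⁴
I_req = 7.007×10^5 mm⁴
Solid circle: I = πd⁴/64  ⇒  d = (64I/π)^(1/4) = (64×7.007×10^5/π)^(1/4) = 61.5 mm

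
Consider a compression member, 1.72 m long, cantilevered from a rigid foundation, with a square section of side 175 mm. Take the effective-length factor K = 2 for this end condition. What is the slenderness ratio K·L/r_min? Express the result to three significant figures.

I = a⁴/12 = 175⁴/12 = 7.816×10^7 mm⁴
A = 3.062×10^4 mm²;  r_min = √(I/A) = √(7.816×10^7/3.062×10^4) = 50.52 mm
L_e = K·L = 2 × 1.72 m = 3.440 m = 3440.0 mm
λ = L_e / r_min = 3440.0 / 50.52 = 68.1

λ ≈ 68.1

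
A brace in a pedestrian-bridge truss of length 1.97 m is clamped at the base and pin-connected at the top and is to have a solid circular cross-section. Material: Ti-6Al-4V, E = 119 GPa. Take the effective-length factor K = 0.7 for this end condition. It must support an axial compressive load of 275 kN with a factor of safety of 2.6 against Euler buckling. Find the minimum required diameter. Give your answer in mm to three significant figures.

Required P_cr = n·P = 2.6 × 275 = 715.0 kN
L_e = K·L = 0.7 × 1.97 = 1.379 m
Required I = P_cr·L_e²/(π²E) = 7.150×10^5 × 1.379² / (π² × 1.19×10^11) = 1.158×10^-6 m⁴
I_req = 1.158×10^6 mm⁴
Solid circle: I = πd⁴/64  ⇒  d = (64I/π)^(1/4) = (64×1.158×10^6/π)^(1/4) = 69.7 mm

d ≈ 69.7 mm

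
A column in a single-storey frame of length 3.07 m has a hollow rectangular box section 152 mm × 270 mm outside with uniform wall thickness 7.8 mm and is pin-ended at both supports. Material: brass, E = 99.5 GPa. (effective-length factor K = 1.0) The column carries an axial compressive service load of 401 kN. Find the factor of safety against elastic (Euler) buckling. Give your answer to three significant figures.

Inner dimensions: h_i = 270 − 2×7.8 = 254.4 mm, b_i = 152 − 2×7.8 = 136.4 mm
Weak-axis I_min = (h_o·b_o³ − h_i·b_i³)/12 with b_o = 152, b_i = 136.4 mm (shorter outer/inner sides).
I_min = (270×152³ − 254.4×136.4³)/12 = 2.522×10^7 mm⁴
I = 2.522×10^7 mm⁴ = 2.522×10^-5 m⁴
Effective length L_e = K·L = 1 × 3.07 = 3.070 m
P_cr = π²EI / L_e² = π² × 99.5×10⁹ × 2.522×10^-5 / 3.070² = 2.627×10^6 N
Factor of safety n = P_cr / P = 2627.4 / 401 = 6.55

n ≈ 6.55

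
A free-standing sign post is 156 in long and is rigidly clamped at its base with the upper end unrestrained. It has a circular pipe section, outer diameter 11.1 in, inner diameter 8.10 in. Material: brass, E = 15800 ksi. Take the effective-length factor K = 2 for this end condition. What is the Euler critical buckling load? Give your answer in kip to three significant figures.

P_cr ≈ 855 kip

d_o = 11.1 in, d_i = 8.10 in
I = π(d_o⁴ − d_i⁴)/64 = π(11.1⁴ − 8.100⁴)/64 = 533.9 in⁴
Effective length L_e = K·L = 2 × 156 = 312.0 in
P_cr = π²EI / L_e² = π² × 15800×10³ × 533.9 / 312.0² = 8.552×10^5 lb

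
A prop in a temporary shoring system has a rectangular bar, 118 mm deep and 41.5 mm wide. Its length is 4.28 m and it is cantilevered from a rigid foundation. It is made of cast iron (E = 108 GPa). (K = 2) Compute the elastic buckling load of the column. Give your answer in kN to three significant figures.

Buckling occurs about the weak axis: I_min = h·b³/12 with b = 41.5 mm (the shorter side).
I_min = 118×41.5³/12 = 7.028×10^5 mm⁴
I = 7.028×10^5 mm⁴ = 7.028×10^-7 m⁴
Effective length L_e = K·L = 2 × 4.28 = 8.560 m
P_cr = π²EI / L_e² = π² × 108×10⁹ × 7.028×10^-7 / 8.560² = 1.022×10^4 N

P_cr ≈ 10.2 kN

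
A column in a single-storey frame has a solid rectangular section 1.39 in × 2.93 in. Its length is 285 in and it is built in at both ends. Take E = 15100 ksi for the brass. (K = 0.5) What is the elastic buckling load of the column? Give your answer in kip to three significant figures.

Buckling occurs about the weak axis: I_min = h·b³/12 with b = 1.39 in (the shorter side).
I_min = 2.93×1.39³/12 = 0.6557 in⁴
Effective length L_e = K·L = 0.5 × 285 = 142.5 in
P_cr = π²EI / L_e² = π² × 15100×10³ × 0.6557 / 142.5² = 4.813×10^3 lb

P_cr ≈ 4.81 kip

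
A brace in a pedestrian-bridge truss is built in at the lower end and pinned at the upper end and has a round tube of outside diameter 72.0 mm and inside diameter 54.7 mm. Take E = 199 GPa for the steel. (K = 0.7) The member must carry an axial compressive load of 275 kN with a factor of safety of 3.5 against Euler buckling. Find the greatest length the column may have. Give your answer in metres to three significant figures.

d_o = 72.0 mm, d_i = 54.7 mm
I = π(d_o⁴ − d_i⁴)/64 = π(72.0⁴ − 54.70⁴)/64 = 8.797×10^5 mm⁴
I = 8.797×10^-7 m⁴
Required critical load P_cr = n·P = 3.5 × 275 = 962.5 kN = 9.625×10^5 N
From P_cr = π²EI/(K·L)²:  L = (1/K)·√(π²EI/P_cr) = (1/0.7)·√(π²×1.99×10^11×8.797×10^-7/9.625×10^5)
L = 1.91 m

L_max ≈ 1.91 m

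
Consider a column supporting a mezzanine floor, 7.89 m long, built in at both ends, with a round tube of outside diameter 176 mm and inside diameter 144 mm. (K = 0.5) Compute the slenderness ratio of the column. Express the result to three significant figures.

λ ≈ 69.4

d_o = 176 mm, d_i = 144 mm
I = π(d_o⁴ − d_i⁴)/64 = π(176⁴ − 144.0⁴)/64 = 2.599×10^7 mm⁴
A = 8.042×10^3 mm²;  r_min = √(I/A) = √(2.599×10^7/8.042×10^3) = 56.85 mm
L_e = K·L = 0.5 × 7.89 m = 3.945 m = 3945.0 mm
λ = L_e / r_min = 3945.0 / 56.85 = 69.4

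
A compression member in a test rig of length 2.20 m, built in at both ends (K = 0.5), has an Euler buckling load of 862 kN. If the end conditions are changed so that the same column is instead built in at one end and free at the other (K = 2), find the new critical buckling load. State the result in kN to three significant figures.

P_cr ≈ 53.9 kN

P_cr ∝ 1/K², so P_cr,new = P_cr,old × (K_old/K_new)² = 862 × (0.5/2)²
= 862 × 0.06250 = 53.9 kN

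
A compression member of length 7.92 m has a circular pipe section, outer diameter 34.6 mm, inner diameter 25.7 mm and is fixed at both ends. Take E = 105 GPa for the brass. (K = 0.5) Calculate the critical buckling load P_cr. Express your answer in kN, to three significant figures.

P_cr ≈ 3.23 kN

d_o = 34.6 mm, d_i = 25.7 mm
I = π(d_o⁴ − d_i⁴)/64 = π(34.6⁴ − 25.70⁴)/64 = 4.894×10^4 mm⁴
I = 4.894×10^4 mm⁴ = 4.894×10^-8 m⁴
Effective length L_e = K·L = 0.5 × 7.92 = 3.960 m
P_cr = π²EI / L_e² = π² × 105×10⁹ × 4.894×10^-8 / 3.960² = 3.234×10^3 N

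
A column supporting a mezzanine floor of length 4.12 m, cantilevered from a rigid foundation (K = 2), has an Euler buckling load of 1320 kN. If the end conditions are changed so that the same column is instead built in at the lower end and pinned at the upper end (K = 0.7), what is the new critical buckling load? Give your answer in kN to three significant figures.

P_cr ≈ 10800 kN

P_cr ∝ 1/K², so P_cr,new = P_cr,old × (K_old/K_new)² = 1320 × (2/0.7)²
= 1320 × 8.163 = 10800 kN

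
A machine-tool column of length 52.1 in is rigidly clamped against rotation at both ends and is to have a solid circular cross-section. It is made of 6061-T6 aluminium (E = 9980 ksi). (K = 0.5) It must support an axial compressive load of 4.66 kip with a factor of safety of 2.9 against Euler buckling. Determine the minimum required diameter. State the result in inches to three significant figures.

Required P_cr = n·P = 2.9 × 4.66 = 13.51 kip
L_e = K·L = 0.5 × 52.1 = 26.05 in
Required I = P_cr·L_e²/(π²E) = 1.351×10^4 × 26.05² / (π² × 9.98×10^6) = 9.310×10^-2 in⁴
Solid circle: I = πd⁴/64  ⇒  d = (64I/π)^(1/4) = (64×9.310×10^-2/π)^(1/4) = 1.17 in

d ≈ 1.17 in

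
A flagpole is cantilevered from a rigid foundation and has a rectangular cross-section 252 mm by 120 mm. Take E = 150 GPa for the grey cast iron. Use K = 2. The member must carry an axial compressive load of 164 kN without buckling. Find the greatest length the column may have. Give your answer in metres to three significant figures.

Buckling occurs about the weak axis: I_min = h·b³/12 with b = 120 mm (the shorter side).
I_min = 252×120³/12 = 3.629×10^7 mm⁴
I = 3.629×10^-5 m⁴
At the buckling limit P_cr = P = 1.640×10^5 N
From P_cr = π²EI/(K·L)²:  L = (1/K)·√(π²EI/P_cr) = (1/2)·√(π²×1.50×10^11×3.629×10^-5/1.640×10^5)
L = 9.05 m

L_max ≈ 9.05 m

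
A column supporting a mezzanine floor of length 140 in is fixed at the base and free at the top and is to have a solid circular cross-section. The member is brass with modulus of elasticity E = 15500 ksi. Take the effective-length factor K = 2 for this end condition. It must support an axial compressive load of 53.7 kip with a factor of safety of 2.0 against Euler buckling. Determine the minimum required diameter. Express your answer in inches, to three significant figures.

d ≈ 5.79 in

Required P_cr = n·P = 2.0 × 53.7 = 107.4 kip
L_e = K·L = 2 × 140 = 280.0 in
Required I = P_cr·L_e²/(π²E) = 1.074×10^5 × 280.0² / (π² × 1.55×10^7) = 55.04 in⁴
Solid circle: I = πd⁴/64  ⇒  d = (64I/π)^(1/4) = (64×55.04/π)^(1/4) = 5.79 in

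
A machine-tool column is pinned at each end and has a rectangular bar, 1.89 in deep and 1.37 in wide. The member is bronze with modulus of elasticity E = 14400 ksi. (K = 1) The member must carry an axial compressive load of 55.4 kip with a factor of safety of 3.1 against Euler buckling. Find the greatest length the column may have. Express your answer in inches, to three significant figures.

Buckling occurs about the weak axis: I_min = h·b³/12 with b = 1.37 in (the shorter side).
I_min = 1.89×1.37³/12 = 0.4050 in⁴
Required critical load P_cr = n·P = 3.1 × 55.4 = 171.7 kip = 1.717×10^5 lb
From P_cr = π²EI/(K·L)²:  L = (1/K)·√(π²EI/P_cr) = (1/1)·√(π²×1.44×10^7×0.4050/1.717×10^5)
L = 18.3 in

L_max ≈ 18.3 in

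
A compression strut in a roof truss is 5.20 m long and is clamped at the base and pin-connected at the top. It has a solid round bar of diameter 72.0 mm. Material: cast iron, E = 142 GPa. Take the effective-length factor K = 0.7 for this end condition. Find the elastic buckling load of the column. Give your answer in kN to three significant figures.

I = πd⁴/64 = π×72.0⁴/64 = 1.319×10^6 mm⁴
I = 1.319×10^6 mm⁴ = 1.319×10^-6 m⁴
Effective length L_e = K·L = 0.7 × 5.20 = 3.640 m
P_cr = π²EI / L_e² = π² × 142×10⁹ × 1.319×10^-6 / 3.640² = 1.395×10^5 N

P_cr ≈ 140 kN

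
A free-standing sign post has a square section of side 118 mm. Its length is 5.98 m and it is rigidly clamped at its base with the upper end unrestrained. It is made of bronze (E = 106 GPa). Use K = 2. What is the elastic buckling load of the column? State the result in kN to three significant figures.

P_cr ≈ 118 kN

I = a⁴/12 = 118⁴/12 = 1.616×10^7 mm⁴
I = 1.616×10^7 mm⁴ = 1.616×10^-5 m⁴
Effective length L_e = K·L = 2 × 5.98 = 11.96 m
P_cr = π²EI / L_e² = π² × 106×10⁹ × 1.616×10^-5 / 11.96² = 1.182×10^5 N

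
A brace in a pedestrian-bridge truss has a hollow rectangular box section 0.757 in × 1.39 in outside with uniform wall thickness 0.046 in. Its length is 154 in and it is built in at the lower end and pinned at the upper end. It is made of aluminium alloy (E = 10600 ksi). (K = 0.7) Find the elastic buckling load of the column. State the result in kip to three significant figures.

Inner dimensions: h_i = 1.39 − 2×0.046 = 1.298 in, b_i = 0.757 − 2×0.046 = 0.6650 in
Weak-axis I_min = (h_o·b_o³ − h_i·b_i³)/12 with b_o = 0.757, b_i = 0.6650 in (shorter outer/inner sides).
I_min = (1.39×0.757³ − 1.298×0.6650³)/12 = 1.844×10^-2 in⁴
Effective length L_e = K·L = 0.7 × 154 = 107.8 in
P_cr = π²EI / L_e² = π² × 10600×10³ × 1.844×10^-2 / 107.8² = 166.0 lb

P_cr ≈ 0.166 kip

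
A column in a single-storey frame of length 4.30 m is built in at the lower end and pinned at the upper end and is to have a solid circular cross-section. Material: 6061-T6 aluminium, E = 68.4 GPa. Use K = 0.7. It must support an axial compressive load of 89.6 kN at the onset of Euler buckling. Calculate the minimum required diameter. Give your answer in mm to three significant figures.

d ≈ 70.4 mm

L_e = K·L = 0.7 × 4.30 = 3.010 m
Required I = P_cr·L_e²/(π²E) = 8.960×10^4 × 3.010² / (π² × 6.84×10^10) = 1.203×10^-6 m⁴
I_req = 1.203×10^6 mm⁴
Solid circle: I = πd⁴/64  ⇒  d = (64I/π)^(1/4) = (64×1.203×10^6/π)^(1/4) = 70.4 mm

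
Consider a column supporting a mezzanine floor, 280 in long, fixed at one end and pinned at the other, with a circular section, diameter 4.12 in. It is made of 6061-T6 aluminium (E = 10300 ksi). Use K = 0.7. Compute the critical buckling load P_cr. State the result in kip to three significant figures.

I = πd⁴/64 = π×4.12⁴/64 = 14.14 in⁴
Effective length L_e = K·L = 0.7 × 280 = 196.0 in
P_cr = π²EI / L_e² = π² × 10300×10³ × 14.14 / 196.0² = 3.743×10^4 lb

P_cr ≈ 37.4 kip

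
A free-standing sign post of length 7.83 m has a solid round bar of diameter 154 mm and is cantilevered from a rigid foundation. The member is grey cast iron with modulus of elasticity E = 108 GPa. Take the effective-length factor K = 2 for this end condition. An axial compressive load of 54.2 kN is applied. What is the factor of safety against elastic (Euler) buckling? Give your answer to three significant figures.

n ≈ 2.21

I = πd⁴/64 = π×154⁴/64 = 2.761×10^7 mm⁴
I = 2.761×10^7 mm⁴ = 2.761×10^-5 m⁴
Effective length L_e = K·L = 2 × 7.83 = 15.66 m
P_cr = π²EI / L_e² = π² × 108×10⁹ × 2.761×10^-5 / 15.66² = 1.200×10^5 N
Factor of safety n = P_cr / P = 120.00 / 54.2 = 2.21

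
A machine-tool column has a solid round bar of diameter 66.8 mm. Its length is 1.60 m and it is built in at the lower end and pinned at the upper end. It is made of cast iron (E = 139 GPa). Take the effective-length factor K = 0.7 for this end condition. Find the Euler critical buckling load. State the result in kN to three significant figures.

P_cr ≈ 1070 kN

I = πd⁴/64 = π×66.8⁴/64 = 9.774×10^5 mm⁴
I = 9.774×10^5 mm⁴ = 9.774×10^-7 m⁴
Effective length L_e = K·L = 0.7 × 1.60 = 1.120 m
P_cr = π²EI / L_e² = π² × 139×10⁹ × 9.774×10^-7 / 1.120² = 1.069×10^6 N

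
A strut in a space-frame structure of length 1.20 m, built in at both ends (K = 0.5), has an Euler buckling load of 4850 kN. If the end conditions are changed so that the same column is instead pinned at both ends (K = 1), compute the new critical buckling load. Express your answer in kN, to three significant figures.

P_cr ∝ 1/K², so P_cr,new = P_cr,old × (K_old/K_new)² = 4850 × (0.5/1)²
= 4850 × 0.2500 = 1210 kN

P_cr ≈ 1210 kN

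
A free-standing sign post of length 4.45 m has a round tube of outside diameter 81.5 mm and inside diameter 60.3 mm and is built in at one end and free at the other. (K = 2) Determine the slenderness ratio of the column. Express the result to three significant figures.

λ ≈ 351

d_o = 81.5 mm, d_i = 60.3 mm
I = π(d_o⁴ − d_i⁴)/64 = π(81.5⁴ − 60.30⁴)/64 = 1.517×10^6 mm⁴
A = 2.361×10^3 mm²;  r_min = √(I/A) = √(1.517×10^6/2.361×10^3) = 25.35 mm
L_e = K·L = 2 × 4.45 m = 8.900 m = 8900.0 mm
λ = L_e / r_min = 8900.0 / 25.35 = 351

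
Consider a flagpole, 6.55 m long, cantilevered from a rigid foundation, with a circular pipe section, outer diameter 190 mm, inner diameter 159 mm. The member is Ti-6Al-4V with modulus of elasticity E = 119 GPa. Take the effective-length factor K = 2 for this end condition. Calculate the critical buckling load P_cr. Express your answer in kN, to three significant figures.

P_cr ≈ 223 kN

d_o = 190 mm, d_i = 159 mm
I = π(d_o⁴ − d_i⁴)/64 = π(190⁴ − 159.0⁴)/64 = 3.260×10^7 mm⁴
I = 3.260×10^7 mm⁴ = 3.260×10^-5 m⁴
Effective length L_e = K·L = 2 × 6.55 = 13.10 m
P_cr = π²EI / L_e² = π² × 119×10⁹ × 3.260×10^-5 / 13.10² = 2.231×10^5 N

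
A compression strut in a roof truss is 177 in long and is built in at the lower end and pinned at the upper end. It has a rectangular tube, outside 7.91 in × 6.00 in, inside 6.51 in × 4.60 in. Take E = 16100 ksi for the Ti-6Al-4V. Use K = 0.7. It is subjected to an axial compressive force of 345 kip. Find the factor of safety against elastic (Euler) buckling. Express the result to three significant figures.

Weak-axis I_min = (h_o·b_o³ − h_i·b_i³)/12 with b_o = 6.00, b_i = 4.600 in (shorter outer/inner sides).
I_min = (7.91×6.00³ − 6.510×4.600³)/12 = 89.58 in⁴
Effective length L_e = K·L = 0.7 × 177 = 123.9 in
P_cr = π²EI / L_e² = π² × 16100×10³ × 89.58 / 123.9² = 9.272×10^5 lb
Factor of safety n = P_cr / P = 927.19 / 345 = 2.69

n ≈ 2.69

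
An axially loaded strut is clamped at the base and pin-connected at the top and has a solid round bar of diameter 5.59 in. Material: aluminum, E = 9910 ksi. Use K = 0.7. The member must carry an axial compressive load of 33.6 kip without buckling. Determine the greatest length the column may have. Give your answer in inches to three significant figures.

L_max ≈ 534 in

I = πd⁴/64 = π×5.59⁴/64 = 47.93 in⁴
At the buckling limit P_cr = P = 3.360×10^4 lb
From P_cr = π²EI/(K·L)²:  L = (1/K)·√(π²EI/P_cr) = (1/0.7)·√(π²×9.91×10^6×47.93/3.360×10^4)
L = 534 in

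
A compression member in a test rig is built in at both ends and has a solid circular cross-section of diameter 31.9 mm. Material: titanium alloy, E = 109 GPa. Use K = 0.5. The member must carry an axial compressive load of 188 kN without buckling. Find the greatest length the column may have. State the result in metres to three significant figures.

I = πd⁴/64 = π×31.9⁴/64 = 5.083×10^4 mm⁴
I = 5.083×10^-8 m⁴
At the buckling limit P_cr = P = 1.880×10^5 N
From P_cr = π²EI/(K·L)²:  L = (1/K)·√(π²EI/P_cr) = (1/0.5)·√(π²×1.09×10^11×5.083×10^-8/1.880×10^5)
L = 1.08 m

L_max ≈ 1.08 m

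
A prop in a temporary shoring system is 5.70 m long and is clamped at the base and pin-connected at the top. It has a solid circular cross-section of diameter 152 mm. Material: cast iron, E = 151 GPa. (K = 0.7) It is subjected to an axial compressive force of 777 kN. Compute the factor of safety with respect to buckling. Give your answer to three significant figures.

n ≈ 3.16

I = πd⁴/64 = π×152⁴/64 = 2.620×10^7 mm⁴
I = 2.620×10^7 mm⁴ = 2.620×10^-5 m⁴
Effective length L_e = K·L = 0.7 × 5.70 = 3.990 m
P_cr = π²EI / L_e² = π² × 151×10⁹ × 2.620×10^-5 / 3.990² = 2.453×10^6 N
Factor of safety n = P_cr / P = 2452.9 / 777 = 3.16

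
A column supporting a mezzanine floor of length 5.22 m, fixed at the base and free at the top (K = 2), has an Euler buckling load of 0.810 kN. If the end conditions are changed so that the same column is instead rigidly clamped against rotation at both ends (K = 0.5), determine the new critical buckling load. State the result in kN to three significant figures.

P_cr ≈ 13.0 kN

P_cr ∝ 1/K², so P_cr,new = P_cr,old × (K_old/K_new)² = 0.810 × (2/0.5)²
= 0.810 × 16.00 = 13.0 kN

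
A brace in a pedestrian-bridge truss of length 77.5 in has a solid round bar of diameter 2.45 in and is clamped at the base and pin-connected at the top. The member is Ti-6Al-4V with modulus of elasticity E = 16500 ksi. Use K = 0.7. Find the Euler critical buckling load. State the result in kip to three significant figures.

P_cr ≈ 97.9 kip

I = πd⁴/64 = π×2.45⁴/64 = 1.769 in⁴
Effective length L_e = K·L = 0.7 × 77.5 = 54.25 in
P_cr = π²EI / L_e² = π² × 16500×10³ × 1.769 / 54.25² = 9.786×10^4 lb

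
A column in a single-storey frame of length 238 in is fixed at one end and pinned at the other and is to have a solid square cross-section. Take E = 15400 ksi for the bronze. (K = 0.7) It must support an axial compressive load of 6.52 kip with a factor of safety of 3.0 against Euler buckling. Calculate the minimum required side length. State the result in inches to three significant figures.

a ≈ 2.56 in

Required P_cr = n·P = 3.0 × 6.52 = 19.56 kip
L_e = K·L = 0.7 × 238 = 166.6 in
Required I = P_cr·L_e²/(π²E) = 1.956×10^4 × 166.6² / (π² × 1.54×10^7) = 3.572 in⁴
Solid square: I = a⁴/12  ⇒  a = (12I)^(1/4) = (12×3.572)^(1/4) = 2.56 in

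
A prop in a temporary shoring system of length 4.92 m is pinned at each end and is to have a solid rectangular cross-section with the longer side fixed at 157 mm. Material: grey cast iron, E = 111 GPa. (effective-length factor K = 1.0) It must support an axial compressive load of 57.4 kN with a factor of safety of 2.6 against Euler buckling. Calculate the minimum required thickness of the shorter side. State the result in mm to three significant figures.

Required P_cr = n·P = 2.6 × 57.4 = 149.2 kN
L_e = K·L = 1 × 4.92 = 4.920 m
Required I = P_cr·L_e²/(π²E) = 1.492×10^5 × 4.920² / (π² × 1.11×10^11) = 3.298×10^-6 m⁴
I_req = 3.298×10^6 mm⁴
Rectangle, weak axis: I_min = h·b³/12 with h = 157 mm fixed  ⇒  b = (12I/h)^(1/3) = 63.2 mm

b ≈ 63.2 mm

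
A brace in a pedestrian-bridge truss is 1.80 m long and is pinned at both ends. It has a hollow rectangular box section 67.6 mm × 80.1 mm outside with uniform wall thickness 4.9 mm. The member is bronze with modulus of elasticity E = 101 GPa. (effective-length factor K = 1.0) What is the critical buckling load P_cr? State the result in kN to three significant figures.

Inner dimensions: h_i = 80.1 − 2×4.9 = 70.30 mm, b_i = 67.6 − 2×4.9 = 57.80 mm
Weak-axis I_min = (h_o·b_o³ − h_i·b_i³)/12 with b_o = 67.6, b_i = 57.80 mm (shorter outer/inner sides).
I_min = (80.1×67.6³ − 70.30×57.80³)/12 = 9.308×10^5 mm⁴
I = 9.308×10^5 mm⁴ = 9.308×10^-7 m⁴
Effective length L_e = K·L = 1 × 1.80 = 1.800 m
P_cr = π²EI / L_e² = π² × 101×10⁹ × 9.308×10^-7 / 1.800² = 2.864×10^5 N

P_cr ≈ 286 kN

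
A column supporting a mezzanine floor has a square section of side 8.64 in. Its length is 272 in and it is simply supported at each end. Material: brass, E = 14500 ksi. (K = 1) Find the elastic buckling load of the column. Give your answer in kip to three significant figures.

I = a⁴/12 = 8.64⁴/12 = 464.4 in⁴
Effective length L_e = K·L = 1 × 272 = 272.0 in
P_cr = π²EI / L_e² = π² × 14500×10³ × 464.4 / 272.0² = 8.983×10^5 lb

P_cr ≈ 898 kip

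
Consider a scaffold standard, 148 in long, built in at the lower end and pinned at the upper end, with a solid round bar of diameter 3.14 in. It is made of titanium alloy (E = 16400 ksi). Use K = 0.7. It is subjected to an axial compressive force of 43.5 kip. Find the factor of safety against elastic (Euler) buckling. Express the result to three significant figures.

n ≈ 1.65

I = πd⁴/64 = π×3.14⁴/64 = 4.772 in⁴
Effective length L_e = K·L = 0.7 × 148 = 103.6 in
P_cr = π²EI / L_e² = π² × 16400×10³ × 4.772 / 103.6² = 7.196×10^4 lb
Factor of safety n = P_cr / P = 71.964 / 43.5 = 1.65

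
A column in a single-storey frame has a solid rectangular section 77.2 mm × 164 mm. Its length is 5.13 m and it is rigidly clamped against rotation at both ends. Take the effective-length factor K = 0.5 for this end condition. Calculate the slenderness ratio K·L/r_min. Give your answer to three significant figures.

λ ≈ 115

For a rectangle r_min = b/√12 = 77.2/√12 = 22.29 mm
L_e = K·L = 0.5 × 5.13 m = 2.565 m = 2565.0 mm
λ = L_e / r_min = 2565.0 / 22.29 = 115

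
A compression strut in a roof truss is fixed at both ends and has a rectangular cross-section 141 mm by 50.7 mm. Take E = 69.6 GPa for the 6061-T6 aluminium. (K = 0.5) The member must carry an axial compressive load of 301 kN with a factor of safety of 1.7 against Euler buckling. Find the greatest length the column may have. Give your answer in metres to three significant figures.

L_max ≈ 2.87 m

Buckling occurs about the weak axis: I_min = h·b³/12 with b = 50.7 mm (the shorter side).
I_min = 141×50.7³/12 = 1.531×10^6 mm⁴
I = 1.531×10^-6 m⁴
Required critical load P_cr = n·P = 1.7 × 301 = 511.7 kN = 5.117×10^5 N
From P_cr = π²EI/(K·L)²:  L = (1/K)·√(π²EI/P_cr) = (1/0.5)·√(π²×6.96×10^10×1.531×10^-6/5.117×10^5)
L = 2.87 m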